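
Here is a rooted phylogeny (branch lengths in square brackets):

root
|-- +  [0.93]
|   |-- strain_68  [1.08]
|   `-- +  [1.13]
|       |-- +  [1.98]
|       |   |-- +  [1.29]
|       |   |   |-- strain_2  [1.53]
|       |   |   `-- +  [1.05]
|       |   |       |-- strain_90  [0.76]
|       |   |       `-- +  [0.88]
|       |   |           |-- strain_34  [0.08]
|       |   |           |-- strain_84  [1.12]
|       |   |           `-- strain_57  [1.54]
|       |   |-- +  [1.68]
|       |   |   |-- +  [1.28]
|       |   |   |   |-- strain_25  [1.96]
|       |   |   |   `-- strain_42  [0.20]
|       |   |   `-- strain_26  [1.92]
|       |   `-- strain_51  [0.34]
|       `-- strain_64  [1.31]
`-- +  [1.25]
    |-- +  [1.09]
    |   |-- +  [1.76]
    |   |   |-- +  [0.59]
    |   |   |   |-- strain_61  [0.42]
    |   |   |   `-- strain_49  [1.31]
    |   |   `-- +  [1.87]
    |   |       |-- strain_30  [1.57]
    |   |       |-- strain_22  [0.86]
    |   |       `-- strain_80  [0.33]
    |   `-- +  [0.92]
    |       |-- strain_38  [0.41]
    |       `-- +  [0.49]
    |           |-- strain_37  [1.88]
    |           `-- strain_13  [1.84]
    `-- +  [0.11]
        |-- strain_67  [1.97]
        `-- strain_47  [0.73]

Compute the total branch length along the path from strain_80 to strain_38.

The path runs strain_80 → … → MRCA → … → strain_38; the MRCA is the node subtending (((strain_61,strain_49),(strain_30,strain_22,strain_80)),(strain_38,(strain_37,strain_13))).
Branch lengths along that path: 0.33 + 1.87 + 1.76 + 0.92 + 0.41 = 5.29.

5.29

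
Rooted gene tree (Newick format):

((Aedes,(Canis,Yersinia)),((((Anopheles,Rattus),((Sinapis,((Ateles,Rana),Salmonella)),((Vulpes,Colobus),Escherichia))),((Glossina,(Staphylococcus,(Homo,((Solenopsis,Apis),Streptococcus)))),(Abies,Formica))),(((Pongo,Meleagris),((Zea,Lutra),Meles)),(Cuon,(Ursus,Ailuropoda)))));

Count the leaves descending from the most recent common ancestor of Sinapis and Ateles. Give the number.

4

The MRCA of Sinapis and Ateles is the node subtending (Sinapis,((Ateles,Rana),Salmonella)).
That clade contains 4 terminal taxa: Ateles, Rana, Salmonella, Sinapis.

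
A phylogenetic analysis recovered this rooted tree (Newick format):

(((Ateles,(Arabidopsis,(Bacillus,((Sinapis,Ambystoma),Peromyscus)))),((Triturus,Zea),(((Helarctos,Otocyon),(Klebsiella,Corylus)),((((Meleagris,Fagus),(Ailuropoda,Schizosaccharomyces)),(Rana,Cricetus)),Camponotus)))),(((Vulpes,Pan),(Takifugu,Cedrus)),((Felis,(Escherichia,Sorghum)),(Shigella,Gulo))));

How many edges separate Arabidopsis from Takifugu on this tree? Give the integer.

The MRCA of Arabidopsis and Takifugu is the root of the tree.
From Arabidopsis up to that node: 4 branches. From Takifugu up to the same node: 4 branches. Total: 4 + 4 = 8.

8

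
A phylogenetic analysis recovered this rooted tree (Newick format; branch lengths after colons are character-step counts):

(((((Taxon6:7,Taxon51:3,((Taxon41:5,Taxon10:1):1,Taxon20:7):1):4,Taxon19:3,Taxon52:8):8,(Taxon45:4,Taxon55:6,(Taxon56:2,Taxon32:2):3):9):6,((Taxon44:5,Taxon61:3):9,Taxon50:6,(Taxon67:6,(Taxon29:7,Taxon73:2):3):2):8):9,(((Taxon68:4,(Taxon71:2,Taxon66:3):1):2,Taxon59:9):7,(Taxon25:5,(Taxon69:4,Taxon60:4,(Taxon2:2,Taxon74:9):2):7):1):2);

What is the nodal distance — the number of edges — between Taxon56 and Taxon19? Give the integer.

The MRCA of Taxon56 and Taxon19 is the node subtending (((Taxon6,Taxon51,((Taxon41,Taxon10),Taxon20)),Taxon19,Taxon52),(Taxon45,Taxon55,(Taxon56,Taxon32))).
From Taxon56 up to that node: 3 branches. From Taxon19 up to the same node: 2 branches. Total: 3 + 2 = 5.

5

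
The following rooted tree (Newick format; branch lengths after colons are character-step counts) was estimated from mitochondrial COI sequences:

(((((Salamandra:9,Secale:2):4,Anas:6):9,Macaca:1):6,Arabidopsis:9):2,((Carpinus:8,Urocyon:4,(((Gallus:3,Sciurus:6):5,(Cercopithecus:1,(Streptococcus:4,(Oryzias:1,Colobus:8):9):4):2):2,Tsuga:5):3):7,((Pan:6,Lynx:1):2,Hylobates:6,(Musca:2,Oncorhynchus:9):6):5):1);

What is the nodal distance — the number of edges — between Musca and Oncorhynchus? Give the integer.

The MRCA of Musca and Oncorhynchus is the node subtending (Musca,Oncorhynchus).
From Musca up to that node: 1 branch. From Oncorhynchus up to the same node: 1 branch. Total: 1 + 1 = 2.

2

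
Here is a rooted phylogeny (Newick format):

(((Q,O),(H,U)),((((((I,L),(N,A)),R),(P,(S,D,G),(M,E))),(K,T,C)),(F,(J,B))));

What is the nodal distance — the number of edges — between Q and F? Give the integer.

The MRCA of Q and F is the root of the tree.
From Q up to that node: 3 branches. From F up to the same node: 3 branches. Total: 3 + 3 = 6.

6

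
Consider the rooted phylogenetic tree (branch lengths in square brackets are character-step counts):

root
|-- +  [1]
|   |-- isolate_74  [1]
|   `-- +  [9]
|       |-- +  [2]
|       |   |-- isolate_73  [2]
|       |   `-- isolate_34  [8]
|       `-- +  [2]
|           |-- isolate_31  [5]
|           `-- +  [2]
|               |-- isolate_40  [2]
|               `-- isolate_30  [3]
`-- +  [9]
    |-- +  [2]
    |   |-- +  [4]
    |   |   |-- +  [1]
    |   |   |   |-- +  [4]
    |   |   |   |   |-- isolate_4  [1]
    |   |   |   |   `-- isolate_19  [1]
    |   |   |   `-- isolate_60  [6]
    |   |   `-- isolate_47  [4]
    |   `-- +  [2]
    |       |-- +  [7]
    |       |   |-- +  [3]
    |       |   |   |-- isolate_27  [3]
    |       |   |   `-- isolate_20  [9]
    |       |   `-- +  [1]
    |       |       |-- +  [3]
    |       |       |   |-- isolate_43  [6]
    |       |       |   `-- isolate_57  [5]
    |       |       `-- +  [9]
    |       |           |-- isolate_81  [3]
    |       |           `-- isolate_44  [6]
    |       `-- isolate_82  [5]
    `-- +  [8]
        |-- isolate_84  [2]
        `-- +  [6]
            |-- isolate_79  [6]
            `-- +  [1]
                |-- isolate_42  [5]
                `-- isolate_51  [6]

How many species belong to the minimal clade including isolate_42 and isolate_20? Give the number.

15

The MRCA of isolate_42 and isolate_20 is the node subtending (((((isolate_4,isolate_19),isolate_60),isolate_47),(((isolate_27,isolate_20),((isolate_43,isolate_57),(isolate_81,isolate_44))),isolate_82)),(isolate_84,(isolate_79,(isolate_42,isolate_51)))).
That clade contains 15 terminal taxa: isolate_19, isolate_20, isolate_27, isolate_4, isolate_42, isolate_43, isolate_44, isolate_47, isolate_51, isolate_57, isolate_60, isolate_79, isolate_81, isolate_82, isolate_84.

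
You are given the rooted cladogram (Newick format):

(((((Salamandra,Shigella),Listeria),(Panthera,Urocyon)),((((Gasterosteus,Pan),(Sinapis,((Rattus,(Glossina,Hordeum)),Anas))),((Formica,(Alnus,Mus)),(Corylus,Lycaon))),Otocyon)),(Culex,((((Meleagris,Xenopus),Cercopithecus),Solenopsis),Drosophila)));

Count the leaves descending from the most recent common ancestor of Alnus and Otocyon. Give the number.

13

The MRCA of Alnus and Otocyon is the node subtending ((((Gasterosteus,Pan),(Sinapis,((Rattus,(Glossina,Hordeum)),Anas))),((Formica,(Alnus,Mus)),(Corylus,Lycaon))),Otocyon).
That clade contains 13 terminal taxa: Alnus, Anas, Corylus, Formica, Gasterosteus, Glossina, Hordeum, Lycaon, Mus, Otocyon, Pan, Rattus, Sinapis.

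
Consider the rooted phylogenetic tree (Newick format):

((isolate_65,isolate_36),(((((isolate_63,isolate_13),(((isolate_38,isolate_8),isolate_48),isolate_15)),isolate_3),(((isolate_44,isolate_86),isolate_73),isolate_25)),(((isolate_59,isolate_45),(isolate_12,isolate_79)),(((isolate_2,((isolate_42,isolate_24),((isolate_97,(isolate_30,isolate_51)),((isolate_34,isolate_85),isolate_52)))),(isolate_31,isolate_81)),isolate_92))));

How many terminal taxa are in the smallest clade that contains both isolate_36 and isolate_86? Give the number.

29

The MRCA of isolate_36 and isolate_86 is the root, so the clade is the entire tree.
That clade contains 29 terminal taxa: isolate_12, isolate_13, isolate_15, isolate_2, isolate_24, isolate_25, isolate_3, isolate_30, isolate_31, isolate_34, isolate_36, isolate_38, isolate_42, isolate_44, isolate_45, isolate_48, isolate_51, isolate_52, isolate_59, isolate_63, isolate_65, isolate_73, isolate_79, isolate_8, isolate_81, isolate_85, isolate_86, isolate_92, isolate_97.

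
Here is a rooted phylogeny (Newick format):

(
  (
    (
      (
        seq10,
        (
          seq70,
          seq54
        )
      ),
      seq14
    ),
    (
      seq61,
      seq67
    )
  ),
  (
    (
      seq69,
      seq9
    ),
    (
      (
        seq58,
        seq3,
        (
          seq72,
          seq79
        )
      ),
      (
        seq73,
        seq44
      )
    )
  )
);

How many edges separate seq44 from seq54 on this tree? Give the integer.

9

The MRCA of seq44 and seq54 is the root of the tree.
From seq44 up to that node: 4 branches. From seq54 up to the same node: 5 branches. Total: 4 + 5 = 9.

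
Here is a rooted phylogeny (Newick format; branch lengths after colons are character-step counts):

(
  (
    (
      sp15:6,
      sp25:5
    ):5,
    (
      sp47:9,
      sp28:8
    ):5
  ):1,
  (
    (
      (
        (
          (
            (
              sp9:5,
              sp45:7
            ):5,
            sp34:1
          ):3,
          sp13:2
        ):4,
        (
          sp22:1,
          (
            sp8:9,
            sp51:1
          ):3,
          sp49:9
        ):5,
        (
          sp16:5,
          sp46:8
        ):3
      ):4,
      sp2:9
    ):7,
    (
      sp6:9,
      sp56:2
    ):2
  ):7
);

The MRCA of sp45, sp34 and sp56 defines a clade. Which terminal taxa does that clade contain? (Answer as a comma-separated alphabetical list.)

sp13, sp16, sp2, sp22, sp34, sp45, sp46, sp49, sp51, sp56, sp6, sp8, sp9

Tracing sp45: it sits inside (sp9,sp45).
Tracing sp34: it sits inside ((sp9,sp45),sp34).
Tracing sp56: it sits inside (sp6,sp56).
The smallest clade enclosing all 3 is ((((((sp9,sp45),sp34),sp13),(sp22,(sp8,sp51),sp49),(sp16,sp46)),sp2),(sp6,sp56)); the answer is its 13 terminal taxa in alphabetical order.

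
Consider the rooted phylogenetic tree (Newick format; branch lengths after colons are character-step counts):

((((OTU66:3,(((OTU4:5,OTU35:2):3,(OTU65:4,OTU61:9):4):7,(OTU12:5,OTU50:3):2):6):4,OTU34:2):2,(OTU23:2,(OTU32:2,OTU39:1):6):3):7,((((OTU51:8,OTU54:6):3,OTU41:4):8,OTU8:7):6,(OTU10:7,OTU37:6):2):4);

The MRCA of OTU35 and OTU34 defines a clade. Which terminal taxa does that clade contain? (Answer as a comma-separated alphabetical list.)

OTU12, OTU34, OTU35, OTU4, OTU50, OTU61, OTU65, OTU66

Tracing OTU35: it sits inside (OTU4,OTU35).
Tracing OTU34: it sits inside ((OTU66,(((OTU4,OTU35),(OTU65,OTU61)),(OTU12,OTU50))),OTU34).
The smallest clade enclosing both is ((OTU66,(((OTU4,OTU35),(OTU65,OTU61)),(OTU12,OTU50))),OTU34); the answer is its 8 terminal taxa in alphabetical order.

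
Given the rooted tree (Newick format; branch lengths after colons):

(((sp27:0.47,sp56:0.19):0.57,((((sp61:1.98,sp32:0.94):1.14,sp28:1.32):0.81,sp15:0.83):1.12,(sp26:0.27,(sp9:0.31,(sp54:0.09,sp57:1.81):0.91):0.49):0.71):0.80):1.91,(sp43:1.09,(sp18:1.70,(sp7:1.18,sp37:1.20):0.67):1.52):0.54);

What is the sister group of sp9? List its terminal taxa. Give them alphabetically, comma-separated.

sp54, sp57

sp9 attaches to the tree at the node subtending (sp9,(sp54,sp57)).
The other lineage descending from that same node — the sister group — is (sp54,sp57); its 2 tips in alphabetical order are the answer.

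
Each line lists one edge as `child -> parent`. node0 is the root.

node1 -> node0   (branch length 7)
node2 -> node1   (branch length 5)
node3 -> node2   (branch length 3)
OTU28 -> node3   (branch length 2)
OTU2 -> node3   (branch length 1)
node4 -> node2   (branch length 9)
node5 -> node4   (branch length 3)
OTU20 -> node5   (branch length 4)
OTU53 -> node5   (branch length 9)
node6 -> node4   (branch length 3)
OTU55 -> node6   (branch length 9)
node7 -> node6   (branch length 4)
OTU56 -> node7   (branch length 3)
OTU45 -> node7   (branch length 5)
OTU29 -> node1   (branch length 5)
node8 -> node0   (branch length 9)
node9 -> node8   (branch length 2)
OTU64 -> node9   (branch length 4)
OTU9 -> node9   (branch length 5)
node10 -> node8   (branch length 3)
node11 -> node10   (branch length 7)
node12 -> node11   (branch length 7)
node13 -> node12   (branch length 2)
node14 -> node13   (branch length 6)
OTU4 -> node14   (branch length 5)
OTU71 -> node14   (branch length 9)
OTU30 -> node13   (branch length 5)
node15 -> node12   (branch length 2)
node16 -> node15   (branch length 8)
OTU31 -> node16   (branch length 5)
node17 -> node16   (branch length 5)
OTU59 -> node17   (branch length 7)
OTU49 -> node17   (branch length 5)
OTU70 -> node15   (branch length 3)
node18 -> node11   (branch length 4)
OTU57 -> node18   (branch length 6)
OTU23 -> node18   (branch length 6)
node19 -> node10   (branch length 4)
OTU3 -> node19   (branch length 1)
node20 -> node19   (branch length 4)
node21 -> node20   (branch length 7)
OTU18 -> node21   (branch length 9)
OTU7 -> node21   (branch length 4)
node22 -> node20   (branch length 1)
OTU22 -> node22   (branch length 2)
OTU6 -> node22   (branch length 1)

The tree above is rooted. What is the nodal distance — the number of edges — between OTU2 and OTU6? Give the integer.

10

The MRCA of OTU2 and OTU6 is the root of the tree.
From OTU2 up to that node: 4 branches. From OTU6 up to the same node: 6 branches. Total: 4 + 6 = 10.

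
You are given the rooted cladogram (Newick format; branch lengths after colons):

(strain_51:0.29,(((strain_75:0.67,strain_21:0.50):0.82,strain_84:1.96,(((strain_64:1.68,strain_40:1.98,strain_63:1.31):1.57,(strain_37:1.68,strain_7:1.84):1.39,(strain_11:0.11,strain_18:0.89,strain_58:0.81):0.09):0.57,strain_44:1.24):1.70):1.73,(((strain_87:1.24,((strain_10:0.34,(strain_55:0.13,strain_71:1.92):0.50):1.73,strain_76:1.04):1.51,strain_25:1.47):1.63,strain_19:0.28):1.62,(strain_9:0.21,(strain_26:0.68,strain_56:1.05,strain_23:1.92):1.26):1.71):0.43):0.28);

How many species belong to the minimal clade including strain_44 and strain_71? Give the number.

23

The MRCA of strain_44 and strain_71 is the node subtending (((strain_75,strain_21),strain_84,(((strain_64,strain_40,strain_63),(strain_37,strain_7),(strain_11,strain_18,strain_58)),strain_44)),(((strain_87,((strain_10,(strain_55,strain_71)),strain_76),strain_25),strain_19),(strain_9,(strain_26,strain_56,strain_23)))).
That clade contains 23 terminal taxa: strain_10, strain_11, strain_18, strain_19, strain_21, strain_23, strain_25, strain_26, strain_37, strain_40, strain_44, strain_55, strain_56, strain_58, strain_63, strain_64, strain_7, strain_71, strain_75, strain_76, strain_84, strain_87, strain_9.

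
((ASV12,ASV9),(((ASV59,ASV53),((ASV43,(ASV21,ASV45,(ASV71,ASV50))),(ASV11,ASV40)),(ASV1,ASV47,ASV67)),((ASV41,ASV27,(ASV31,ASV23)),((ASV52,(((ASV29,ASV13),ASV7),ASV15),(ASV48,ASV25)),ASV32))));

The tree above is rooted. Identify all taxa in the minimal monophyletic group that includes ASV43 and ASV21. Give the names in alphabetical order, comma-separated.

ASV21, ASV43, ASV45, ASV50, ASV71

Tracing ASV43: it sits inside (ASV43,(ASV21,ASV45,(ASV71,ASV50))).
Tracing ASV21: it sits inside (ASV21,ASV45,(ASV71,ASV50)).
The smallest clade enclosing both is (ASV43,(ASV21,ASV45,(ASV71,ASV50))); the answer is its 5 terminal taxa in alphabetical order.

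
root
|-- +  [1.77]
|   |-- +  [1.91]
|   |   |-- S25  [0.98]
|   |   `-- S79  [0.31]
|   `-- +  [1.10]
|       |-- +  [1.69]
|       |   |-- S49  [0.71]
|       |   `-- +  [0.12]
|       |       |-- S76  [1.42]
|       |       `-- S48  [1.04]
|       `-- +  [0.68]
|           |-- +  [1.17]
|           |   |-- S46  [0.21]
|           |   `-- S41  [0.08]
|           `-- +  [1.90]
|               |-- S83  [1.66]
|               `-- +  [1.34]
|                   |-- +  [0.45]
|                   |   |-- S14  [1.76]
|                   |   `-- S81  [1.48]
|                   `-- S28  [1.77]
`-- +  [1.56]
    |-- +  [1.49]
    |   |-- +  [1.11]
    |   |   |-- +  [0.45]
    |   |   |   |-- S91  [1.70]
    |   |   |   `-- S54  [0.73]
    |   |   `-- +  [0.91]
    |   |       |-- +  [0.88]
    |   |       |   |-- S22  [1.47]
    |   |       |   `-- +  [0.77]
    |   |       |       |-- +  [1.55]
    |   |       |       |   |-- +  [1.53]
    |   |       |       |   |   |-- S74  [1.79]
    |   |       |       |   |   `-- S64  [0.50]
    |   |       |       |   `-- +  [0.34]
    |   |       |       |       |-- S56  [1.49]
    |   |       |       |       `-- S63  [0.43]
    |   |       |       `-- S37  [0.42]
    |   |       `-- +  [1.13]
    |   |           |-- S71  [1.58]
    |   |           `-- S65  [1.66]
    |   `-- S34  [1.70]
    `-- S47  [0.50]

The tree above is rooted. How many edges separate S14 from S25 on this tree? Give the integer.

The MRCA of S14 and S25 is the node subtending ((S25,S79),((S49,(S76,S48)),((S46,S41),(S83,((S14,S81),S28))))).
From S14 up to that node: 6 branches. From S25 up to the same node: 2 branches. Total: 6 + 2 = 8.

8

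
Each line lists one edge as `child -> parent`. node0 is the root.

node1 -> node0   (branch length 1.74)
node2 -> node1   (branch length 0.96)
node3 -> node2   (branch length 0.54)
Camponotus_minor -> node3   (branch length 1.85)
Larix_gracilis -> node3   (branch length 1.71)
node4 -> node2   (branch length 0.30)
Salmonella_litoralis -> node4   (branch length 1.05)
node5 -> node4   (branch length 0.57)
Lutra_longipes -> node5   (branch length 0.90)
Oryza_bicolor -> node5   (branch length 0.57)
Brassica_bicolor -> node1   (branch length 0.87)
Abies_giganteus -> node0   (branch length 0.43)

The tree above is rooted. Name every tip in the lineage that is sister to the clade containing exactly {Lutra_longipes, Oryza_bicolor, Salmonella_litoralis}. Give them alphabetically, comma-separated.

Camponotus_minor, Larix_gracilis

The clade containing exactly {Lutra_longipes, Oryza_bicolor, Salmonella_litoralis} attaches to the tree at the node subtending ((Camponotus_minor,Larix_gracilis),(Salmonella_litoralis,(Lutra_longipes,Oryza_bicolor))).
The other lineage descending from that same node — the sister group — is (Camponotus_minor,Larix_gracilis); its 2 tips in alphabetical order are the answer.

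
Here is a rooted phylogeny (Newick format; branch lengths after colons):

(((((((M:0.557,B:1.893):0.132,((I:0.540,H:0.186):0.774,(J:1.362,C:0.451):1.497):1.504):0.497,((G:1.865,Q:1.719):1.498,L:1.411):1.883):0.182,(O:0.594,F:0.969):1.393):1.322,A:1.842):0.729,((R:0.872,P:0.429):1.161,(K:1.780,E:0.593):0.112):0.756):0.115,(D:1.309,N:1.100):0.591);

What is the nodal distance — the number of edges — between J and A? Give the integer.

7

The MRCA of J and A is the node subtending (((((M,B),((I,H),(J,C))),((G,Q),L)),(O,F)),A).
From J up to that node: 6 branches. From A up to the same node: 1 branch. Total: 6 + 1 = 7.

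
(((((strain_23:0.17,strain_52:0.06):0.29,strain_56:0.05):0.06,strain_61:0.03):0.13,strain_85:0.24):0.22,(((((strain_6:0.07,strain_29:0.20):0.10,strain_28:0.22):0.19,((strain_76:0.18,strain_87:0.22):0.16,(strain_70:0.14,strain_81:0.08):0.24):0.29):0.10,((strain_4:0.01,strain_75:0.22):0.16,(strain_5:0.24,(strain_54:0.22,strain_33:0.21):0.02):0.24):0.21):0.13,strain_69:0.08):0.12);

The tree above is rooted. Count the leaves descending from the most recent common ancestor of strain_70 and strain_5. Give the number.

The MRCA of strain_70 and strain_5 is the node subtending ((((strain_6,strain_29),strain_28),((strain_76,strain_87),(strain_70,strain_81))),((strain_4,strain_75),(strain_5,(strain_54,strain_33)))).
That clade contains 12 terminal taxa: strain_28, strain_29, strain_33, strain_4, strain_5, strain_54, strain_6, strain_70, strain_75, strain_76, strain_81, strain_87.

12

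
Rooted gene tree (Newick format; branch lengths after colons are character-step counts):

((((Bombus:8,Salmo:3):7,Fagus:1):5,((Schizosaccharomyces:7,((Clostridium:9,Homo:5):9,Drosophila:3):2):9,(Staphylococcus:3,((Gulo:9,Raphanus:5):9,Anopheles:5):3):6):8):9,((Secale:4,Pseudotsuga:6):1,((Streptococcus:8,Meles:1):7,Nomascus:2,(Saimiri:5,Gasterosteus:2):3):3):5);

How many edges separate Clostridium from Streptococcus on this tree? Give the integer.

The MRCA of Clostridium and Streptococcus is the root of the tree.
From Clostridium up to that node: 6 branches. From Streptococcus up to the same node: 4 branches. Total: 6 + 4 = 10.

10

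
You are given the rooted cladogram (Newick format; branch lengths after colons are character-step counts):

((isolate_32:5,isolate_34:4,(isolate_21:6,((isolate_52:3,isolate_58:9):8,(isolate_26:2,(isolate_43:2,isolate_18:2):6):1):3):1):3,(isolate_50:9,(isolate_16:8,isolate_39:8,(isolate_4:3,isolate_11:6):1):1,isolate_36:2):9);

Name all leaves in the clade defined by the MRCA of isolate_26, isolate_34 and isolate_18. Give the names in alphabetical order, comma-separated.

Tracing isolate_26: it sits inside (isolate_26,(isolate_43,isolate_18)).
Tracing isolate_34: it sits inside (isolate_32,isolate_34,(isolate_21,((isolate_52,isolate_58),(isolate_26,(isolate_43,isolate_18))))).
Tracing isolate_18: it sits inside (isolate_43,isolate_18).
The smallest clade enclosing all 3 is (isolate_32,isolate_34,(isolate_21,((isolate_52,isolate_58),(isolate_26,(isolate_43,isolate_18))))); the answer is its 8 terminal taxa in alphabetical order.

isolate_18, isolate_21, isolate_26, isolate_32, isolate_34, isolate_43, isolate_52, isolate_58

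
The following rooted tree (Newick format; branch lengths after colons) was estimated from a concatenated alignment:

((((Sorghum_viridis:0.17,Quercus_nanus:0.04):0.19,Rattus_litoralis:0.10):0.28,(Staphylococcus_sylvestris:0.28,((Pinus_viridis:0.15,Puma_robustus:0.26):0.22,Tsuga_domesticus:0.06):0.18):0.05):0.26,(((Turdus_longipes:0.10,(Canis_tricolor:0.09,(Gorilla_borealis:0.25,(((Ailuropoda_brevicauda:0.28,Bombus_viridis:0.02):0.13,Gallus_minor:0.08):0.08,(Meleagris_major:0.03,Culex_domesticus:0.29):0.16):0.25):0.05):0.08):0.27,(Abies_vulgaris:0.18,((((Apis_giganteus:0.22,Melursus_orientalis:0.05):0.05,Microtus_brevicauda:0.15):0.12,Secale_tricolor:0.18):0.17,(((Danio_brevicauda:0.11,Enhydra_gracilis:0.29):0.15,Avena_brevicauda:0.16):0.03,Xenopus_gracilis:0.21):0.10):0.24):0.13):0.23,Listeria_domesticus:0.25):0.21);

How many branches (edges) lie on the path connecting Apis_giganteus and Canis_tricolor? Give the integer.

9

The MRCA of Apis_giganteus and Canis_tricolor is the node subtending ((Turdus_longipes,(Canis_tricolor,(Gorilla_borealis,(((Ailuropoda_brevicauda,Bombus_viridis),Gallus_minor),(Meleagris_major,Culex_domesticus))))),(Abies_vulgaris,((((Apis_giganteus,Melursus_orientalis),Microtus_brevicauda),Secale_tricolor),(((Danio_brevicauda,Enhydra_gracilis),Avena_brevicauda),Xenopus_gracilis)))).
From Apis_giganteus up to that node: 6 branches. From Canis_tricolor up to the same node: 3 branches. Total: 6 + 3 = 9.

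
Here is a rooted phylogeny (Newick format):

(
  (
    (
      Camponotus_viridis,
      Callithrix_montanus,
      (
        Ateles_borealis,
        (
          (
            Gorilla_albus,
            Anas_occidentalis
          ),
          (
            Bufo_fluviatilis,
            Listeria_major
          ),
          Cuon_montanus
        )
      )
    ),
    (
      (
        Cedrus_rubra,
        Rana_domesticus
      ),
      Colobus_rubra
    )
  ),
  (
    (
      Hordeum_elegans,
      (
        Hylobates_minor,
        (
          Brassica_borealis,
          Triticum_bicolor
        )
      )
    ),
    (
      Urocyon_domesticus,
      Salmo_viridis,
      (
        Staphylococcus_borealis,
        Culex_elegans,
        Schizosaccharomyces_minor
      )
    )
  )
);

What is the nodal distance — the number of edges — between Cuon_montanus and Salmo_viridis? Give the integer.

The MRCA of Cuon_montanus and Salmo_viridis is the root of the tree.
From Cuon_montanus up to that node: 5 branches. From Salmo_viridis up to the same node: 3 branches. Total: 5 + 3 = 8.

8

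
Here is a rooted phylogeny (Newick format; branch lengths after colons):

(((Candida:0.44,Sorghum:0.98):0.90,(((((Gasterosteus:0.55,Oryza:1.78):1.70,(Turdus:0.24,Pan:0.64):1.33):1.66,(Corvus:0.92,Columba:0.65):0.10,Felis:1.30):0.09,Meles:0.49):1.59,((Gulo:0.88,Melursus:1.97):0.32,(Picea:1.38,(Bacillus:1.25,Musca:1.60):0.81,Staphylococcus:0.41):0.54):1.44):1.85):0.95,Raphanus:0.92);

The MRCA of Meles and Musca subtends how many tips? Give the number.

14

The MRCA of Meles and Musca is the node subtending (((((Gasterosteus,Oryza),(Turdus,Pan)),(Corvus,Columba),Felis),Meles),((Gulo,Melursus),(Picea,(Bacillus,Musca),Staphylococcus))).
That clade contains 14 terminal taxa: Bacillus, Columba, Corvus, Felis, Gasterosteus, Gulo, Meles, Melursus, Musca, Oryza, Pan, Picea, Staphylococcus, Turdus.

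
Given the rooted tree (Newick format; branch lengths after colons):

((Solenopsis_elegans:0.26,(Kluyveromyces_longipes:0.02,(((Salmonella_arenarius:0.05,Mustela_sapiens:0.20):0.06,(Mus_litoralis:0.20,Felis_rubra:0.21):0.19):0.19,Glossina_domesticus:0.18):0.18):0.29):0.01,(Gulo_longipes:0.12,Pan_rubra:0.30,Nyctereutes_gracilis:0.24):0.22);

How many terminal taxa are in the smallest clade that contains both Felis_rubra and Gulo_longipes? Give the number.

The MRCA of Felis_rubra and Gulo_longipes is the root, so the clade is the entire tree.
That clade contains 10 terminal taxa: Felis_rubra, Glossina_domesticus, Gulo_longipes, Kluyveromyces_longipes, Mus_litoralis, Mustela_sapiens, Nyctereutes_gracilis, Pan_rubra, Salmonella_arenarius, Solenopsis_elegans.

10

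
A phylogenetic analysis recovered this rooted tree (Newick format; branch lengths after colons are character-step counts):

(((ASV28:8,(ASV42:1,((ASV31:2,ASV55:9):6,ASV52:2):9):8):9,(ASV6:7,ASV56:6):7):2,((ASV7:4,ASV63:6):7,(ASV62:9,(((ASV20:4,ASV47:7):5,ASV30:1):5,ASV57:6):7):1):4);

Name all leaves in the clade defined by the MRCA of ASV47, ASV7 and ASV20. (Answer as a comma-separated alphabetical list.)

Tracing ASV47: it sits inside (ASV20,ASV47).
Tracing ASV7: it sits inside (ASV7,ASV63).
Tracing ASV20: it sits inside (ASV20,ASV47).
The smallest clade enclosing all 3 is ((ASV7,ASV63),(ASV62,(((ASV20,ASV47),ASV30),ASV57))); the answer is its 7 terminal taxa in alphabetical order.

ASV20, ASV30, ASV47, ASV57, ASV62, ASV63, ASV7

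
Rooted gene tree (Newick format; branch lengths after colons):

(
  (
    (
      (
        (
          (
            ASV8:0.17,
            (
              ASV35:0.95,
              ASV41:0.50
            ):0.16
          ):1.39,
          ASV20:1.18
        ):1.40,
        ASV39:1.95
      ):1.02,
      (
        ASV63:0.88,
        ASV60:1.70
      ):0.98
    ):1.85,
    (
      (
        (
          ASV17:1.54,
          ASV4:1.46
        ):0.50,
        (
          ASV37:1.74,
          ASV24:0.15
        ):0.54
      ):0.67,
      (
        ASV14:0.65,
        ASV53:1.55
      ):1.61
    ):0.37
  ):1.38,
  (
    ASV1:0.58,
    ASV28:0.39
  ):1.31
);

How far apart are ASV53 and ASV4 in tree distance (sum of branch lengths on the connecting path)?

5.79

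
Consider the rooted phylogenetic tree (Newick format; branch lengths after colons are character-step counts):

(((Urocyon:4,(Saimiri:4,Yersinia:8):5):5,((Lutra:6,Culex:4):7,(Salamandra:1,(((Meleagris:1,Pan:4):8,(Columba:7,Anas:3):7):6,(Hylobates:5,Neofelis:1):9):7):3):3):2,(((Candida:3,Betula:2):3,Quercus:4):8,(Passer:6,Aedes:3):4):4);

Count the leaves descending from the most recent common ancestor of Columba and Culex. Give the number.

9

The MRCA of Columba and Culex is the node subtending ((Lutra,Culex),(Salamandra,(((Meleagris,Pan),(Columba,Anas)),(Hylobates,Neofelis)))).
That clade contains 9 terminal taxa: Anas, Columba, Culex, Hylobates, Lutra, Meleagris, Neofelis, Pan, Salamandra.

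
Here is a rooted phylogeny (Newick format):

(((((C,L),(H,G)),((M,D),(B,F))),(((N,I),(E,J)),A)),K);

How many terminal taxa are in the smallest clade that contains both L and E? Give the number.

The MRCA of L and E is the node subtending ((((C,L),(H,G)),((M,D),(B,F))),(((N,I),(E,J)),A)).
That clade contains 13 terminal taxa: A, B, C, D, E, F, G, H, I, J, L, M, N.

13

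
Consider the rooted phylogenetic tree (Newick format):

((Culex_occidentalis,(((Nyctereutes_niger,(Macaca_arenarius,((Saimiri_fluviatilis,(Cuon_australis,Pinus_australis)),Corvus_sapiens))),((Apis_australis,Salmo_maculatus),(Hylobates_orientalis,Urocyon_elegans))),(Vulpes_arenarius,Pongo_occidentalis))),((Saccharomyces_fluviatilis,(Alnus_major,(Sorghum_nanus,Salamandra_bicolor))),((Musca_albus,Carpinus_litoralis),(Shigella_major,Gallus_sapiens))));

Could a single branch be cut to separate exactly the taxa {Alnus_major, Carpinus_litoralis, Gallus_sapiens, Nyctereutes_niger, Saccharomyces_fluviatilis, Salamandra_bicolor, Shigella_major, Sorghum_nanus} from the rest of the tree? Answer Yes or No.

No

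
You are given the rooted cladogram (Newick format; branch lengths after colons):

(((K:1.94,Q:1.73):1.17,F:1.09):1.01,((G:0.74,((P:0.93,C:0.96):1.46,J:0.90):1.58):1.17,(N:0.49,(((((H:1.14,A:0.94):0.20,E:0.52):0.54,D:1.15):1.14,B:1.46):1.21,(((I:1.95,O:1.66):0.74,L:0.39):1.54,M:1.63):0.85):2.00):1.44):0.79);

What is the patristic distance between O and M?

The path runs O → … → MRCA → … → M; the MRCA is the node subtending (((I,O),L),M).
Branch lengths along that path: 1.66 + 0.74 + 1.54 + 1.63 = 5.57.

5.57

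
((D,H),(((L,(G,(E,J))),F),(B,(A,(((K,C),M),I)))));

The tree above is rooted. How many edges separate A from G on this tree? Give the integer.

7

The MRCA of A and G is the node subtending (((L,(G,(E,J))),F),(B,(A,(((K,C),M),I)))).
From A up to that node: 3 branches. From G up to the same node: 4 branches. Total: 3 + 4 = 7.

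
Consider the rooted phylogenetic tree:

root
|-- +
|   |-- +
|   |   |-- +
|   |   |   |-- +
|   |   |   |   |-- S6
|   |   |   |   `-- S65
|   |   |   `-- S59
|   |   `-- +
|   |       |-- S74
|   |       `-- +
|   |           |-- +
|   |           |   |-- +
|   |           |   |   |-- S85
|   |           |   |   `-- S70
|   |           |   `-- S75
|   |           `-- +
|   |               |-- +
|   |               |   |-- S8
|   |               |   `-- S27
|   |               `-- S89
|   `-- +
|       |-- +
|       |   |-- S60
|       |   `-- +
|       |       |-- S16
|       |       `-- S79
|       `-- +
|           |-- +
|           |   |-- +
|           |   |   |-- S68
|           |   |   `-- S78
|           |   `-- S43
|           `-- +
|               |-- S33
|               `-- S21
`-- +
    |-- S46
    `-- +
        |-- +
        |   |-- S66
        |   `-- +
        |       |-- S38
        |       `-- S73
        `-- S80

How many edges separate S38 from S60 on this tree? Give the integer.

9

The MRCA of S38 and S60 is the root of the tree.
From S38 up to that node: 5 branches. From S60 up to the same node: 4 branches. Total: 5 + 4 = 9.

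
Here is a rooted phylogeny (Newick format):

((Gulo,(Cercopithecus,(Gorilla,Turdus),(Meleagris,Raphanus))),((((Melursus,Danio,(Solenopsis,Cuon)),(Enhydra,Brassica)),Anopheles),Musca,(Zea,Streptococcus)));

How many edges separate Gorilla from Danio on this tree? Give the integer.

The MRCA of Gorilla and Danio is the root of the tree.
From Gorilla up to that node: 4 branches. From Danio up to the same node: 5 branches. Total: 4 + 5 = 9.

9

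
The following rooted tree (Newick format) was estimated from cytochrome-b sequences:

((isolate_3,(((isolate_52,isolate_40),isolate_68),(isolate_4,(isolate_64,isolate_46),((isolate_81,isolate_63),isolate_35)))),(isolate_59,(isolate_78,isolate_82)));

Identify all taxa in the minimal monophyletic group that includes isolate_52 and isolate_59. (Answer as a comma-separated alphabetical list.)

Tracing isolate_52: it sits inside (isolate_52,isolate_40).
Tracing isolate_59: it sits inside (isolate_59,(isolate_78,isolate_82)).
The smallest clade enclosing both is the whole tree (their MRCA is the root), so the answer is all 13 tips in alphabetical order.

isolate_3, isolate_35, isolate_4, isolate_40, isolate_46, isolate_52, isolate_59, isolate_63, isolate_64, isolate_68, isolate_78, isolate_81, isolate_82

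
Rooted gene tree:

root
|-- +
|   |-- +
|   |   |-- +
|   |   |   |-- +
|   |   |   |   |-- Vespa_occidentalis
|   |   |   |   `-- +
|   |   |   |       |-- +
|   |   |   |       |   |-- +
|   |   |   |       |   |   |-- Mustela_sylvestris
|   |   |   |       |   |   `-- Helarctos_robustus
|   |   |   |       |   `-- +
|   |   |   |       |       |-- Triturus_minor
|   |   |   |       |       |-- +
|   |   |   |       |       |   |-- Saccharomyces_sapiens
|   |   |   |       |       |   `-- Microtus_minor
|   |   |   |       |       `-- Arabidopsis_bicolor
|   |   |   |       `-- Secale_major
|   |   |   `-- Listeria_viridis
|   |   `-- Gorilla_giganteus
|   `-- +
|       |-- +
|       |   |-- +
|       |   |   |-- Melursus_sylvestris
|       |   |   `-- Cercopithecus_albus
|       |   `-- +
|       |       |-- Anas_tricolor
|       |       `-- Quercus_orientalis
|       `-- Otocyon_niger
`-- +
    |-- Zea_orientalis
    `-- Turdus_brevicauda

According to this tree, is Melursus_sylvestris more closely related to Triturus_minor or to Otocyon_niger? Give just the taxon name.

The MRCA of Melursus_sylvestris and Otocyon_niger subtends (((Melursus_sylvestris,Cercopithecus_albus),(Anas_tricolor,Quercus_orientalis)),Otocyon_niger) (5 taxa).
The MRCA of Melursus_sylvestris and Triturus_minor subtends ((((Vespa_occidentalis,(((Mustela_sylvestris,Helarctos_robustus),(Triturus_minor,(Saccharomyces_sapiens,Microtus_minor),Arabidopsis_bicolor)),Secale_major)),Listeria_viridis),Gorilla_giganteus),(((Melursus_sylvestris,Cercopithecus_albus),(Anas_tricolor,Quercus_orientalis)),Otocyon_niger)) (15 taxa).
The first is nested inside the second, so Melursus_sylvestris shares a more recent common ancestor with Otocyon_niger.

Otocyon_niger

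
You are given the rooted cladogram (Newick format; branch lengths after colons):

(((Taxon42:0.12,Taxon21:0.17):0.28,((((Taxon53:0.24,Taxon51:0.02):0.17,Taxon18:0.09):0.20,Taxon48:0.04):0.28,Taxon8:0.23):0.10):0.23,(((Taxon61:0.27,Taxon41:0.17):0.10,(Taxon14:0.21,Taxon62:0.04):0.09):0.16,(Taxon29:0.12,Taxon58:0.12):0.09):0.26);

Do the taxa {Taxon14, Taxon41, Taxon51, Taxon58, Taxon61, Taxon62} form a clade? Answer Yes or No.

No

The MRCA of the listed taxa is the root, so the smallest clade containing them is the whole tree.
That clade also contains Taxon18, Taxon21, Taxon29, Taxon42, Taxon48, Taxon53, Taxon8, which are not in the proposed group, so the group is not monophyletic.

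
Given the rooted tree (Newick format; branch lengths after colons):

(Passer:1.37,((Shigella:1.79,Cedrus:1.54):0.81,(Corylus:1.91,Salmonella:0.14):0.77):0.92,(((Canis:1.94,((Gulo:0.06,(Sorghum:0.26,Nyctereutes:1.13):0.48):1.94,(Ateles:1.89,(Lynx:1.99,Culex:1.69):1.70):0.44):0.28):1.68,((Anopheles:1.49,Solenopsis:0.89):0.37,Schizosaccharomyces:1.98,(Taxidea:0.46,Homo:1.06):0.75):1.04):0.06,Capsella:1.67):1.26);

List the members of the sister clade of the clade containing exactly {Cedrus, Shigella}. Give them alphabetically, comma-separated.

The clade containing exactly {Cedrus, Shigella} attaches to the tree at the node subtending ((Shigella,Cedrus),(Corylus,Salmonella)).
The other lineage descending from that same node — the sister group — is (Corylus,Salmonella); its 2 tips in alphabetical order are the answer.

Corylus, Salmonella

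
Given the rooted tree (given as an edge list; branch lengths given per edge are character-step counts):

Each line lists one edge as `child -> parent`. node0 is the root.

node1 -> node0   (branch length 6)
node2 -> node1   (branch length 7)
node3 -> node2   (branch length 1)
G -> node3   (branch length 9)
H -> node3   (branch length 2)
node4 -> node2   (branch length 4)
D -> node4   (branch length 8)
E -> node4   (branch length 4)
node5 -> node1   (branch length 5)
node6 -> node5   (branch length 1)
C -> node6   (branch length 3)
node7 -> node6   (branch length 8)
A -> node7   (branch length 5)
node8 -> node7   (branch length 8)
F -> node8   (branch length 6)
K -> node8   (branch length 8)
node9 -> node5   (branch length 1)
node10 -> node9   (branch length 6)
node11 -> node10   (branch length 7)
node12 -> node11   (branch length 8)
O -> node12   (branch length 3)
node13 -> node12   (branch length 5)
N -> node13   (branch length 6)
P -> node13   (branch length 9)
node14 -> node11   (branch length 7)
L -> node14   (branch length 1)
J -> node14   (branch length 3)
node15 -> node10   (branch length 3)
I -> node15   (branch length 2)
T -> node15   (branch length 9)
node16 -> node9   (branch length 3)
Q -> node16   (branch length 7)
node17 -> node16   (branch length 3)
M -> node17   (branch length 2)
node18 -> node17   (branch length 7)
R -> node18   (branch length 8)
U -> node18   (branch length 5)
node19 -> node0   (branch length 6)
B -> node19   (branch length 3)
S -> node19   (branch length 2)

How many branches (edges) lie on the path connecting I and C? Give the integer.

The MRCA of I and C is the node subtending ((C,(A,(F,K))),((((O,(N,P)),(L,J)),(I,T)),(Q,(M,(R,U))))).
From I up to that node: 4 branches. From C up to the same node: 2 branches. Total: 4 + 2 = 6.

6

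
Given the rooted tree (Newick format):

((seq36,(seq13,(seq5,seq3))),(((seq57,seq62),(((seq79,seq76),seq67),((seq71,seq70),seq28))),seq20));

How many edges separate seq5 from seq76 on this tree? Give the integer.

10

The MRCA of seq5 and seq76 is the root of the tree.
From seq5 up to that node: 4 branches. From seq76 up to the same node: 6 branches. Total: 4 + 6 = 10.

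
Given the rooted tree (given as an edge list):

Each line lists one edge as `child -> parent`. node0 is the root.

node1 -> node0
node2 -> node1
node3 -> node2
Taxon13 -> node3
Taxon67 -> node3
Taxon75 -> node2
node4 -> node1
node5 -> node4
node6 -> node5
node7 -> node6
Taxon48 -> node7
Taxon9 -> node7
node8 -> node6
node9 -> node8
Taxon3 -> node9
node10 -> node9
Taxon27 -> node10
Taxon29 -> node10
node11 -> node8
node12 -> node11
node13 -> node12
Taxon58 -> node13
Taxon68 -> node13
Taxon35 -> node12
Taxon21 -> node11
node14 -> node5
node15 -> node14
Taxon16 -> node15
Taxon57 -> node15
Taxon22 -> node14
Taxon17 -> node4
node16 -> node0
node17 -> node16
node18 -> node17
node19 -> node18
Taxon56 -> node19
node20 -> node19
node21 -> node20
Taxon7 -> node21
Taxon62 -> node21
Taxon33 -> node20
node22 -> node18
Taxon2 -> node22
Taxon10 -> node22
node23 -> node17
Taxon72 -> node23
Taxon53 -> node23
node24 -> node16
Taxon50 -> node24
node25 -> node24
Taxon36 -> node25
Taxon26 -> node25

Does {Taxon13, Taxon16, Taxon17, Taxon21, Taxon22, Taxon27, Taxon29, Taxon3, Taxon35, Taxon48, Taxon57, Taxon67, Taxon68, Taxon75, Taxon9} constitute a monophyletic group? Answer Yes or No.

The MRCA of the listed taxa subtends (((Taxon13,Taxon67),Taxon75),((((Taxon48,Taxon9),((Taxon3,(Taxon27,Taxon29)),(((Taxon58,Taxon68),Taxon35),Taxon21))),((Taxon16,Taxon57),Taxon22)),Taxon17)).
That clade also contains Taxon58, which is not in the proposed group, so the group is not monophyletic.

No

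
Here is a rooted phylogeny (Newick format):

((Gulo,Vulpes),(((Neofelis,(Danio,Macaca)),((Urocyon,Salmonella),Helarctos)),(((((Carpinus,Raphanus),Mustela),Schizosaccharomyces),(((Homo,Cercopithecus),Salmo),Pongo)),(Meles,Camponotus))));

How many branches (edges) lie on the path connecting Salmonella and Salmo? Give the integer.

9

The MRCA of Salmonella and Salmo is the node subtending (((Neofelis,(Danio,Macaca)),((Urocyon,Salmonella),Helarctos)),(((((Carpinus,Raphanus),Mustela),Schizosaccharomyces),(((Homo,Cercopithecus),Salmo),Pongo)),(Meles,Camponotus))).
From Salmonella up to that node: 4 branches. From Salmo up to the same node: 5 branches. Total: 4 + 5 = 9.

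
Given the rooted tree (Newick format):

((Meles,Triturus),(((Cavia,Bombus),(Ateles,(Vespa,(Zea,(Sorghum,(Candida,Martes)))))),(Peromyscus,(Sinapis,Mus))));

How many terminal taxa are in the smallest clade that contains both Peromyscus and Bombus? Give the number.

The MRCA of Peromyscus and Bombus is the node subtending (((Cavia,Bombus),(Ateles,(Vespa,(Zea,(Sorghum,(Candida,Martes)))))),(Peromyscus,(Sinapis,Mus))).
That clade contains 11 terminal taxa: Ateles, Bombus, Candida, Cavia, Martes, Mus, Peromyscus, Sinapis, Sorghum, Vespa, Zea.

11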